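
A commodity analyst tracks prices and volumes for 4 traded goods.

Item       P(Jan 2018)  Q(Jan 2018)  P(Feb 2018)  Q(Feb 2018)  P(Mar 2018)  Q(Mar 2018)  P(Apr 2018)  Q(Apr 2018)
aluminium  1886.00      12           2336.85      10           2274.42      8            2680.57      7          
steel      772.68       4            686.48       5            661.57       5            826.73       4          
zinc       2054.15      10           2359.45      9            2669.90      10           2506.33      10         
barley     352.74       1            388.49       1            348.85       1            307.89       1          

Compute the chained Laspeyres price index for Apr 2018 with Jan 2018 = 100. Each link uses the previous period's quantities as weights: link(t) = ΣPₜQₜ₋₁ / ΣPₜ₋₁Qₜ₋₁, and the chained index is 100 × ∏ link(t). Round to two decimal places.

Link Jan 2018→Feb 2018:
ΣP(Feb 2018)Q(Jan 2018) = 2336.85×12 + 686.48×4 + 2359.45×10 + 388.49×1 = 28042.2 + 2745.92 + 23594.5 + 388.49 = 54771.11
ΣP(Jan 2018)Q(Jan 2018) = 1886.00×12 + 772.68×4 + 2054.15×10 + 352.74×1 = 22632 + 3090.72 + 20541.5 + 352.74 = 46616.96
link = 54771.11/46616.96 = 1.174918
Link Feb 2018→Mar 2018:
ΣP(Mar 2018)Q(Feb 2018) = 2274.42×10 + 661.57×5 + 2669.90×9 + 348.85×1 = 22744.2 + 3307.85 + 24029.1 + 348.85 = 50430
ΣP(Feb 2018)Q(Feb 2018) = 2336.85×10 + 686.48×5 + 2359.45×9 + 388.49×1 = 23368.5 + 3432.4 + 21235.05 + 388.49 = 48424.44
link = 50430/48424.44 = 1.041416
Link Mar 2018→Apr 2018:
ΣP(Apr 2018)Q(Mar 2018) = 2680.57×8 + 826.73×5 + 2506.33×10 + 307.89×1 = 21444.56 + 4133.65 + 25063.3 + 307.89 = 50949.4
ΣP(Mar 2018)Q(Mar 2018) = 2274.42×8 + 661.57×5 + 2669.90×10 + 348.85×1 = 18195.36 + 3307.85 + 26699 + 348.85 = 48551.06
link = 50949.4/48551.06 = 1.049398
Chained index = 100 × 1.174918 × 1.041416 × 1.049398 = 128.4022

128.40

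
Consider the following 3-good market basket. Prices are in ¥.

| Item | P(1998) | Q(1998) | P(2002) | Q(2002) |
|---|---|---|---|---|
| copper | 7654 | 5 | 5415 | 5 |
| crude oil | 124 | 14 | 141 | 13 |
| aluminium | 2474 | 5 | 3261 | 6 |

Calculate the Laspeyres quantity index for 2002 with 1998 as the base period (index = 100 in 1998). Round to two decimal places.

Laspeyres quantity index uses base-period prices as weights.
ΣP(1998)·Q(2002) = 7654×5 + 124×13 + 2474×6 = 38270 + 1612 + 14844 = 54726
ΣP(1998)·Q(1998) = 7654×5 + 124×14 + 2474×5 = 38270 + 1736 + 12370 = 52376
Index = 54726 / 52376 × 100 = 104.4868

104.49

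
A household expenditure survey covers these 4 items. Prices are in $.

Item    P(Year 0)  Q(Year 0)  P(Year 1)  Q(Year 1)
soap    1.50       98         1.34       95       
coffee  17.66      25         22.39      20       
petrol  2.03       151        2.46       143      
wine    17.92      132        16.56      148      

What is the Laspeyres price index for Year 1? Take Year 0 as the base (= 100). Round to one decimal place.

Laspeyres price index uses base-period quantities as weights.
ΣP(Year 1)·Q(Year 0) = 1.34×98 + 22.39×25 + 2.46×151 + 16.56×132 = 131.32 + 559.75 + 371.46 + 2185.92 = 3248.45
ΣP(Year 0)·Q(Year 0) = 1.50×98 + 17.66×25 + 2.03×151 + 17.92×132 = 147 + 441.5 + 306.53 + 2365.44 = 3260.47
Index = 3248.45 / 3260.47 × 100 = 99.6313

99.6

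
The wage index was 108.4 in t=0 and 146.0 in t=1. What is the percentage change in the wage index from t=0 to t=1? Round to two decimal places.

Change = (146.0 − 108.4) / 108.4 × 100
       = 37.6 / 108.4 × 100 = 34.6863%

34.69%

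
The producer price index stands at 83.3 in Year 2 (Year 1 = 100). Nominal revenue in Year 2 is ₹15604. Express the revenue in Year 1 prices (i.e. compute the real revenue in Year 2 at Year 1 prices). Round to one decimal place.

18732.3

Real = Nominal ÷ (Index/100) = 15604 ÷ (83.3/100)
     = 15604 ÷ 0.833 = 18732.2929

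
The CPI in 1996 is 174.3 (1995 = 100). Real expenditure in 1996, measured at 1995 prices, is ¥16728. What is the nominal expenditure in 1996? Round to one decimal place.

29156.9

Nominal = Real × (Index/100) = 16728 × (174.3/100)
        = 16728 × 1.743 = 29156.9040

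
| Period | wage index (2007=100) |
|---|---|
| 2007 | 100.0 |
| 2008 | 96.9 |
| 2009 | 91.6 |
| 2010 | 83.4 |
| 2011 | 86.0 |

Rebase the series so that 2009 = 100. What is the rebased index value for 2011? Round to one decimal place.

93.9

Rebased(2011) = 86.0 / 91.6 × 100 = 93.8865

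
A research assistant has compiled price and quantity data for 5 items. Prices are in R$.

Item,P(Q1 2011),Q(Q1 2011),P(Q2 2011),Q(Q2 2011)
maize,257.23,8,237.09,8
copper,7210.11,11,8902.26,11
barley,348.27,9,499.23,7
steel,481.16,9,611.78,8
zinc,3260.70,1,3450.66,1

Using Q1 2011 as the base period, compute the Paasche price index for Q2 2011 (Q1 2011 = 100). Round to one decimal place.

122.8

Paasche price index uses current-period quantities as weights.
ΣP(Q2 2011)·Q(Q2 2011) = 237.09×8 + 8902.26×11 + 499.23×7 + 611.78×8 + 3450.66×1 = 1896.72 + 97924.86 + 3494.61 + 4894.24 + 3450.66 = 111661.09
ΣP(Q1 2011)·Q(Q2 2011) = 257.23×8 + 7210.11×11 + 348.27×7 + 481.16×8 + 3260.70×1 = 2057.84 + 79311.21 + 2437.89 + 3849.28 + 3260.7 = 90916.92
Index = 111661.09 / 90916.92 × 100 = 122.8166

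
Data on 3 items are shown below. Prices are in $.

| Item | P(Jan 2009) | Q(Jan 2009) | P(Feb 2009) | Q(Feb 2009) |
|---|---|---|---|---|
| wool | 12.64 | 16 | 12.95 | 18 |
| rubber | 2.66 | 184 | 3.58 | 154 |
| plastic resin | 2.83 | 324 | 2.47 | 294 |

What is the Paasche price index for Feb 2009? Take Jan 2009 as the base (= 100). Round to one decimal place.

102.8

Paasche price index uses current-period quantities as weights.
ΣP(Feb 2009)·Q(Feb 2009) = 12.95×18 + 3.58×154 + 2.47×294 = 233.1 + 551.32 + 726.18 = 1510.6
ΣP(Jan 2009)·Q(Feb 2009) = 12.64×18 + 2.66×154 + 2.83×294 = 227.52 + 409.64 + 832.02 = 1469.18
Index = 1510.6 / 1469.18 × 100 = 102.8193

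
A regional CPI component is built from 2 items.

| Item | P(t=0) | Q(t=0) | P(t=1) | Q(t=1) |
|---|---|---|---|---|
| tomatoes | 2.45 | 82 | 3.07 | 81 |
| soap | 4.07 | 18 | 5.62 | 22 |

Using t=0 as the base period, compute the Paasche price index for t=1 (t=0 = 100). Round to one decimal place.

Paasche price index uses current-period quantities as weights.
ΣP(t=1)·Q(t=1) = 3.07×81 + 5.62×22 = 248.67 + 123.64 = 372.31
ΣP(t=0)·Q(t=1) = 2.45×81 + 4.07×22 = 198.45 + 89.54 = 287.99
Index = 372.31 / 287.99 × 100 = 129.2788

129.3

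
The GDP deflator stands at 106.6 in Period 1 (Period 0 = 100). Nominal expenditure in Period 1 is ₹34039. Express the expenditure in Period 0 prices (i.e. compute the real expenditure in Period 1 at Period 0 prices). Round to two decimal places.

Real = Nominal ÷ (Index/100) = 34039 ÷ (106.6/100)
     = 34039 ÷ 1.066 = 31931.5197

31931.52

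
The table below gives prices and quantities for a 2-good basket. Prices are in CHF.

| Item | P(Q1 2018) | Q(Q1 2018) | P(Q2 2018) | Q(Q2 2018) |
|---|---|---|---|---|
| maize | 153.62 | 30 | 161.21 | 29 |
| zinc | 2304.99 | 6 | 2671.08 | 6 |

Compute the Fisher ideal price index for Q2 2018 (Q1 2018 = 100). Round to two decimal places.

Laspeyres component (base-period weights):
ΣP(Q2 2018)Q(Q1 2018) = 161.21×30 + 2671.08×6 = 4836.3 + 16026.48 = 20862.78
ΣP(Q1 2018)Q(Q1 2018) = 153.62×30 + 2304.99×6 = 4608.6 + 13829.94 = 18438.54
L = 20862.78 / 18438.54 × 100 = 113.1477
Paasche component (current-period weights):
ΣP(Q2 2018)Q(Q2 2018) = 161.21×29 + 2671.08×6 = 4675.09 + 16026.48 = 20701.57
ΣP(Q1 2018)Q(Q2 2018) = 153.62×29 + 2304.99×6 = 4454.98 + 13829.94 = 18284.92
P = 20701.57 / 18284.92 × 100 = 113.2166
Fisher = √(L × P) = √(113.1477 × 113.2166) = 113.1821

113.18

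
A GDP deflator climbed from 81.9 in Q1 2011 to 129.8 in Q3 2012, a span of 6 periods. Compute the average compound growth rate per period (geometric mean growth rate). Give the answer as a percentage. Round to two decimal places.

7.98%

Growth factor = (129.8/81.9)^(1/6) = (1.584860)^(1/6) = 1.079771
Growth rate = 1.079771 − 1 = 0.079771 = 7.9771%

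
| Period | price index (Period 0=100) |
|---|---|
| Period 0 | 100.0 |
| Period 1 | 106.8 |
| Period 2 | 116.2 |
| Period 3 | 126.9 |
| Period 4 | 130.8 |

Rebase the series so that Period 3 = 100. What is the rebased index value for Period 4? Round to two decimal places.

Rebased(Period 4) = 130.8 / 126.9 × 100 = 103.0733

103.07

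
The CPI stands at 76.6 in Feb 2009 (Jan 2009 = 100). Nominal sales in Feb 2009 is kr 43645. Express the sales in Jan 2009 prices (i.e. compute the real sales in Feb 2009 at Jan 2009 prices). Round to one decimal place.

Real = Nominal ÷ (Index/100) = 43645 ÷ (76.6/100)
     = 43645 ÷ 0.766 = 56977.8068

56977.8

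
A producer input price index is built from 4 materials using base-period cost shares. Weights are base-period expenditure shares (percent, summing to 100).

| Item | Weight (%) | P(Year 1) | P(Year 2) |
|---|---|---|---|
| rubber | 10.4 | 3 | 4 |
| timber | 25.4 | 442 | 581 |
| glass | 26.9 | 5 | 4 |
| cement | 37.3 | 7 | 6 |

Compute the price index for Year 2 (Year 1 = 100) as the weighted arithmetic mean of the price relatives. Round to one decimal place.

rubber: 10.4 × (4/3) = 10.4 × 1.333333 = 13.8667
timber: 25.4 × (581/442) = 25.4 × 1.314480 = 33.3878
glass: 26.9 × (4/5) = 26.9 × 0.800000 = 21.5200
cement: 37.3 × (6/7) = 37.3 × 0.857143 = 31.9714
Index = Σ wᵢ·(p₁ᵢ/p₀ᵢ) = 13.8667 + 33.3878 + 21.5200 + 31.9714 = 100.7459

100.7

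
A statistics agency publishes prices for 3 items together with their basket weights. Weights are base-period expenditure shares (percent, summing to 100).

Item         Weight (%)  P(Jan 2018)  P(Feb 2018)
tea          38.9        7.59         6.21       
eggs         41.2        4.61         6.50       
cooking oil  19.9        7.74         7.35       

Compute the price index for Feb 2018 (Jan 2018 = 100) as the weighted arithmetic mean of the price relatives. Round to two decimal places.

108.82

tea: 38.9 × (6.21/7.59) = 38.9 × 0.818182 = 31.8273
eggs: 41.2 × (6.50/4.61) = 41.2 × 1.409978 = 58.0911
cooking oil: 19.9 × (7.35/7.74) = 19.9 × 0.949612 = 18.8973
Index = Σ wᵢ·(p₁ᵢ/p₀ᵢ) = 31.8273 + 58.0911 + 18.8973 = 108.8157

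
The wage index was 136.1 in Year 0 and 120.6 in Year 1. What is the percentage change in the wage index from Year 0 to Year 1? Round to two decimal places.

Change = (120.6 − 136.1) / 136.1 × 100
       = -15.5 / 136.1 × 100 = -11.3887%

-11.39%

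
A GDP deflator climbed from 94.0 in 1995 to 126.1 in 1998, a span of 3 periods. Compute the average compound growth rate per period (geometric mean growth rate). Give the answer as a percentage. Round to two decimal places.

Growth factor = (126.1/94.0)^(1/3) = (1.341489)^(1/3) = 1.102882
Growth rate = 1.102882 − 1 = 0.102882 = 10.2882%

10.29%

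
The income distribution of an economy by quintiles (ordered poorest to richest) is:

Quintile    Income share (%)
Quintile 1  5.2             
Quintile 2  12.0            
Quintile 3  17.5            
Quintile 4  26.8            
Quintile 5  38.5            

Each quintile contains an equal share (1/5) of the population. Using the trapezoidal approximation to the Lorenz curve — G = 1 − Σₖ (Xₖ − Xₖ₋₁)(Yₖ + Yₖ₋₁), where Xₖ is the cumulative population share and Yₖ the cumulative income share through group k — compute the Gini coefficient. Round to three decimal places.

0.326

Cumulative income shares Yₖ: 0.0520, 0.1720, 0.3470, 0.6150, 1.0000
Σ (Xₖ−Xₖ₋₁)(Yₖ+Yₖ₋₁) = (1/5)(0.0520+0.0000) + (1/5)(0.1720+0.0520) + (1/5)(0.3470+0.1720) + (1/5)(0.6150+0.3470) + (1/5)(1.0000+0.6150)
  = 0.0104 + 0.0448 + 0.1038 + 0.1924 + 0.3230 = 0.6744
G = 1 − 0.6744 = 0.3256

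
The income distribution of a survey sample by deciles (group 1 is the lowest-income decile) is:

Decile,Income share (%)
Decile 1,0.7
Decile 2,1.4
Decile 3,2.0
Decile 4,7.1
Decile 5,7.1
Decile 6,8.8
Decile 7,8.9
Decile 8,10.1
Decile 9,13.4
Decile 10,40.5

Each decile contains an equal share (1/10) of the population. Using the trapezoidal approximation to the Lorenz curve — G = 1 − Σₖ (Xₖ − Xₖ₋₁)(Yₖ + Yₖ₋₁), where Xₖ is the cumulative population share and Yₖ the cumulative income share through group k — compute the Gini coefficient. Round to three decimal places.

0.490

Cumulative income shares Yₖ: 0.0070, 0.0210, 0.0410, 0.1120, 0.1830, 0.2710, 0.3600, 0.4610, 0.5950, 1.0000
Σ (Xₖ−Xₖ₋₁)(Yₖ+Yₖ₋₁) = (1/10)(0.0070+0.0000) + (1/10)(0.0210+0.0070) + (1/10)(0.0410+0.0210) + (1/10)(0.1120+0.0410) + (1/10)(0.1830+0.1120) + (1/10)(0.2710+0.1830) + (1/10)(0.3600+0.2710) + (1/10)(0.4610+0.3600) + (1/10)(0.5950+0.4610) + (1/10)(1.0000+0.5950)
  = 0.0007 + 0.0028 + 0.0062 + 0.0153 + 0.0295 + 0.0454 + 0.0631 + 0.0821 + 0.1056 + 0.1595 = 0.5102
G = 1 − 0.5102 = 0.4898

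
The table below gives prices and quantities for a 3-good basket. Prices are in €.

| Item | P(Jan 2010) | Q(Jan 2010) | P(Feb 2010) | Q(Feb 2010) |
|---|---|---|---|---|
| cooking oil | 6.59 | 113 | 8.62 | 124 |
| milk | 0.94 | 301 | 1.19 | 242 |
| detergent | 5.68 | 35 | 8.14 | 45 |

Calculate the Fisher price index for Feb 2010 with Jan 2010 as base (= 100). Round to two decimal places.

Laspeyres component (base-period weights):
ΣP(Feb 2010)Q(Jan 2010) = 8.62×113 + 1.19×301 + 8.14×35 = 974.06 + 358.19 + 284.9 = 1617.15
ΣP(Jan 2010)Q(Jan 2010) = 6.59×113 + 0.94×301 + 5.68×35 = 744.67 + 282.94 + 198.8 = 1226.41
L = 1617.15 / 1226.41 × 100 = 131.8605
Paasche component (current-period weights):
ΣP(Feb 2010)Q(Feb 2010) = 8.62×124 + 1.19×242 + 8.14×45 = 1068.88 + 287.98 + 366.3 = 1723.16
ΣP(Jan 2010)Q(Feb 2010) = 6.59×124 + 0.94×242 + 5.68×45 = 817.16 + 227.48 + 255.6 = 1300.24
P = 1723.16 / 1300.24 × 100 = 132.5263
Fisher = √(L × P) = √(131.8605 × 132.5263) = 132.1930

132.19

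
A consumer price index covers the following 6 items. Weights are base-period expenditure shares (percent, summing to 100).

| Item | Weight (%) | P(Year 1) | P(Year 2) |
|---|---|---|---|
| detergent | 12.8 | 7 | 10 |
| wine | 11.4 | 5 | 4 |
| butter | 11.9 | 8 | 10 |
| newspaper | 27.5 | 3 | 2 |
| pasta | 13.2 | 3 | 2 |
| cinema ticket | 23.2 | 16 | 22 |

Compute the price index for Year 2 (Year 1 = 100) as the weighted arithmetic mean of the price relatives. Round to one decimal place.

detergent: 12.8 × (10/7) = 12.8 × 1.428571 = 18.2857
wine: 11.4 × (4/5) = 11.4 × 0.800000 = 9.1200
butter: 11.9 × (10/8) = 11.9 × 1.250000 = 14.8750
newspaper: 27.5 × (2/3) = 27.5 × 0.666667 = 18.3333
pasta: 13.2 × (2/3) = 13.2 × 0.666667 = 8.8000
cinema ticket: 23.2 × (22/16) = 23.2 × 1.375000 = 31.9000
Index = Σ wᵢ·(p₁ᵢ/p₀ᵢ) = 18.2857 + 9.1200 + 14.8750 + 18.3333 + 8.8000 + 31.9000 = 101.3140

101.3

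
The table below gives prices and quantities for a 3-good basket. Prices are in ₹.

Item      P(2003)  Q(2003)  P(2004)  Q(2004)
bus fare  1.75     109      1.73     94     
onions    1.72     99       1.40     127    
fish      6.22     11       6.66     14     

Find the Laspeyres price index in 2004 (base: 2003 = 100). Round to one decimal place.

93.2

Laspeyres price index uses base-period quantities as weights.
ΣP(2004)·Q(2003) = 1.73×109 + 1.40×99 + 6.66×11 = 188.57 + 138.6 + 73.26 = 400.43
ΣP(2003)·Q(2003) = 1.75×109 + 1.72×99 + 6.22×11 = 190.75 + 170.28 + 68.42 = 429.45
Index = 400.43 / 429.45 × 100 = 93.2425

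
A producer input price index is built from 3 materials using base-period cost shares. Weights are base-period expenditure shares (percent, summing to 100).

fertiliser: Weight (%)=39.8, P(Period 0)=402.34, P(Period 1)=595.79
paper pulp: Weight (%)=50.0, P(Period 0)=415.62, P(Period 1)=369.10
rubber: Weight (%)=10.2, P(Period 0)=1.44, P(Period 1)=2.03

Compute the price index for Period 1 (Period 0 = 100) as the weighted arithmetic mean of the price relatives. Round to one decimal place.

117.7

fertiliser: 39.8 × (595.79/402.34) = 39.8 × 1.480812 = 58.9363
paper pulp: 50.0 × (369.10/415.62) = 50.0 × 0.888071 = 44.4035
rubber: 10.2 × (2.03/1.44) = 10.2 × 1.409722 = 14.3792
Index = Σ wᵢ·(p₁ᵢ/p₀ᵢ) = 58.9363 + 44.4035 + 14.3792 = 117.7190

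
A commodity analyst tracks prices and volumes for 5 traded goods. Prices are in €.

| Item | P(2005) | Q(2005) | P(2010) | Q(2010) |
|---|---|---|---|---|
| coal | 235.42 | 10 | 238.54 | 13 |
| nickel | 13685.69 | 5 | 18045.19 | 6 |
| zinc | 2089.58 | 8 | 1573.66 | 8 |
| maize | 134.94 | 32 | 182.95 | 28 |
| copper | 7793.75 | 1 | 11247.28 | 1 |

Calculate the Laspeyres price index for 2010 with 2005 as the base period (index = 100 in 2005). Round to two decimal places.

122.78

Laspeyres price index uses base-period quantities as weights.
ΣP(2010)·Q(2005) = 238.54×10 + 18045.19×5 + 1573.66×8 + 182.95×32 + 11247.28×1 = 2385.4 + 90225.95 + 12589.28 + 5854.4 + 11247.28 = 122302.31
ΣP(2005)·Q(2005) = 235.42×10 + 13685.69×5 + 2089.58×8 + 134.94×32 + 7793.75×1 = 2354.2 + 68428.45 + 16716.64 + 4318.08 + 7793.75 = 99611.12
Index = 122302.31 / 99611.12 × 100 = 122.7798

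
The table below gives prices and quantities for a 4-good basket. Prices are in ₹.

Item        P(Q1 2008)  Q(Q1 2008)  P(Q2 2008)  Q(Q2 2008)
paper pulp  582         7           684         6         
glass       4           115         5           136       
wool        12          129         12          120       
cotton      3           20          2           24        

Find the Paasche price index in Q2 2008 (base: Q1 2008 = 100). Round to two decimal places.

113.05

Paasche price index uses current-period quantities as weights.
ΣP(Q2 2008)·Q(Q2 2008) = 684×6 + 5×136 + 12×120 + 2×24 = 4104 + 680 + 1440 + 48 = 6272
ΣP(Q1 2008)·Q(Q2 2008) = 582×6 + 4×136 + 12×120 + 3×24 = 3492 + 544 + 1440 + 72 = 5548
Index = 6272 / 5548 × 100 = 113.0497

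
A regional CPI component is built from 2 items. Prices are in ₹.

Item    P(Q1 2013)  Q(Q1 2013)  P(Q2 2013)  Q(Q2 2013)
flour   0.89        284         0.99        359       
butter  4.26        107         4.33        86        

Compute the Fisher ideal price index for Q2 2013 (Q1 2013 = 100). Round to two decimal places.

Laspeyres component (base-period weights):
ΣP(Q2 2013)Q(Q1 2013) = 0.99×284 + 4.33×107 = 281.16 + 463.31 = 744.47
ΣP(Q1 2013)Q(Q1 2013) = 0.89×284 + 4.26×107 = 252.76 + 455.82 = 708.58
L = 744.47 / 708.58 × 100 = 105.0651
Paasche component (current-period weights):
ΣP(Q2 2013)Q(Q2 2013) = 0.99×359 + 4.33×86 = 355.41 + 372.38 = 727.79
ΣP(Q1 2013)Q(Q2 2013) = 0.89×359 + 4.26×86 = 319.51 + 366.36 = 685.87
P = 727.79 / 685.87 × 100 = 106.1119
Fisher = √(L × P) = √(105.0651 × 106.1119) = 105.5872

105.59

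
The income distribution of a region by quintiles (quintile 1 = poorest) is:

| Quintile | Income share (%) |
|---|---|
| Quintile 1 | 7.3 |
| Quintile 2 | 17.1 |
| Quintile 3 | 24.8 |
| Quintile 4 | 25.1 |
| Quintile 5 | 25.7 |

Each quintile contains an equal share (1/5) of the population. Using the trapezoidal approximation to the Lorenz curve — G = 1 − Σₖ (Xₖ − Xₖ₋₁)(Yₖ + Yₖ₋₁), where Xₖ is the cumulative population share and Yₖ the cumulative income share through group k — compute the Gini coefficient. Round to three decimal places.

Cumulative income shares Yₖ: 0.0730, 0.2440, 0.4920, 0.7430, 1.0000
Σ (Xₖ−Xₖ₋₁)(Yₖ+Yₖ₋₁) = (1/5)(0.0730+0.0000) + (1/5)(0.2440+0.0730) + (1/5)(0.4920+0.2440) + (1/5)(0.7430+0.4920) + (1/5)(1.0000+0.7430)
  = 0.0146 + 0.0634 + 0.1472 + 0.2470 + 0.3486 = 0.8208
G = 1 − 0.8208 = 0.1792

0.179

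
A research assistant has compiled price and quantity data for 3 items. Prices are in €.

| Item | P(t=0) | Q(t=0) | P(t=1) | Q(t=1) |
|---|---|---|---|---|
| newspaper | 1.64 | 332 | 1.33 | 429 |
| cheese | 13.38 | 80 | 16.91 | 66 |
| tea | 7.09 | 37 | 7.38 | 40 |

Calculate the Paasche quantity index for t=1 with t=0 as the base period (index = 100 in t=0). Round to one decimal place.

Paasche quantity index uses current-period prices as weights.
ΣP(t=1)·Q(t=1) = 1.33×429 + 16.91×66 + 7.38×40 = 570.57 + 1116.06 + 295.2 = 1981.83
ΣP(t=1)·Q(t=0) = 1.33×332 + 16.91×80 + 7.38×37 = 441.56 + 1352.8 + 273.06 = 2067.42
Index = 1981.83 / 2067.42 × 100 = 95.8601

95.9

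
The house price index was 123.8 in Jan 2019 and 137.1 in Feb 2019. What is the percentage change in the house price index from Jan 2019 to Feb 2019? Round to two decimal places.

Change = (137.1 − 123.8) / 123.8 × 100
       = 13.3 / 123.8 × 100 = 10.7431%

10.74%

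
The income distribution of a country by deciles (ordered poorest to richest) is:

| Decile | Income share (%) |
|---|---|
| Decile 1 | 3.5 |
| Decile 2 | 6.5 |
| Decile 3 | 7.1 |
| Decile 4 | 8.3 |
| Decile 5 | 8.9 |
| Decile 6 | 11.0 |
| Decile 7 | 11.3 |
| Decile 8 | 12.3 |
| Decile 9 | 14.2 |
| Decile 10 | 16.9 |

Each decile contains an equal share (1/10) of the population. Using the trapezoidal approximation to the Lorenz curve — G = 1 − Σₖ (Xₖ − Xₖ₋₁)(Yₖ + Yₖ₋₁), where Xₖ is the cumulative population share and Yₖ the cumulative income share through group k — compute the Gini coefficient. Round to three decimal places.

0.212

Cumulative income shares Yₖ: 0.0350, 0.1000, 0.1710, 0.2540, 0.3430, 0.4530, 0.5660, 0.6890, 0.8310, 1.0000
Σ (Xₖ−Xₖ₋₁)(Yₖ+Yₖ₋₁) = (1/10)(0.0350+0.0000) + (1/10)(0.1000+0.0350) + (1/10)(0.1710+0.1000) + (1/10)(0.2540+0.1710) + (1/10)(0.3430+0.2540) + (1/10)(0.4530+0.3430) + (1/10)(0.5660+0.4530) + (1/10)(0.6890+0.5660) + (1/10)(0.8310+0.6890) + (1/10)(1.0000+0.8310)
  = 0.0035 + 0.0135 + 0.0271 + 0.0425 + 0.0597 + 0.0796 + 0.1019 + 0.1255 + 0.1520 + 0.1831 = 0.7884
G = 1 − 0.7884 = 0.2116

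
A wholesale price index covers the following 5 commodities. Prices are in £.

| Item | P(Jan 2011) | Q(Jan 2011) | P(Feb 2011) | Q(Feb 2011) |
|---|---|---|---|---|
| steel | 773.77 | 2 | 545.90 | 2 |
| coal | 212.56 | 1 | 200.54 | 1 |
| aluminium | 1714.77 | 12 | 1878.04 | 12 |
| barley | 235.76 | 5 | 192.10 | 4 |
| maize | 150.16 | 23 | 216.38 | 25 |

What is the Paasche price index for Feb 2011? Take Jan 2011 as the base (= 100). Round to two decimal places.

Paasche price index uses current-period quantities as weights.
ΣP(Feb 2011)·Q(Feb 2011) = 545.90×2 + 200.54×1 + 1878.04×12 + 192.10×4 + 216.38×25 = 1091.8 + 200.54 + 22536.48 + 768.4 + 5409.5 = 30006.72
ΣP(Jan 2011)·Q(Feb 2011) = 773.77×2 + 212.56×1 + 1714.77×12 + 235.76×4 + 150.16×25 = 1547.54 + 212.56 + 20577.24 + 943.04 + 3754 = 27034.38
Index = 30006.72 / 27034.38 × 100 = 110.9947

110.99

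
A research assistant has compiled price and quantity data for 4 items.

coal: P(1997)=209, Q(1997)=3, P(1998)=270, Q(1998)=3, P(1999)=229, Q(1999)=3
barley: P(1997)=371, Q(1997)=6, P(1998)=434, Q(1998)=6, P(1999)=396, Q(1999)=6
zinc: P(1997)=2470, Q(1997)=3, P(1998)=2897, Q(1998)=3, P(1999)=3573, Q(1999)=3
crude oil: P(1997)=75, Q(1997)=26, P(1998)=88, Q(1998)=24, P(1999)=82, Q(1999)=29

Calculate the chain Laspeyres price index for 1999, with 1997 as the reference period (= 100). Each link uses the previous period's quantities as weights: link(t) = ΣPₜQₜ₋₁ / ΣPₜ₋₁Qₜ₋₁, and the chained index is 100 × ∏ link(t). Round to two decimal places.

130.56

Link 1997→1998:
ΣP(1998)Q(1997) = 270×3 + 434×6 + 2897×3 + 88×26 = 810 + 2604 + 8691 + 2288 = 14393
ΣP(1997)Q(1997) = 209×3 + 371×6 + 2470×3 + 75×26 = 627 + 2226 + 7410 + 1950 = 12213
link = 14393/12213 = 1.178498
Link 1998→1999:
ΣP(1999)Q(1998) = 229×3 + 396×6 + 3573×3 + 82×24 = 687 + 2376 + 10719 + 1968 = 15750
ΣP(1998)Q(1998) = 270×3 + 434×6 + 2897×3 + 88×24 = 810 + 2604 + 8691 + 2112 = 14217
link = 15750/14217 = 1.107829
Chained index = 100 × 1.178498 × 1.107829 = 130.5574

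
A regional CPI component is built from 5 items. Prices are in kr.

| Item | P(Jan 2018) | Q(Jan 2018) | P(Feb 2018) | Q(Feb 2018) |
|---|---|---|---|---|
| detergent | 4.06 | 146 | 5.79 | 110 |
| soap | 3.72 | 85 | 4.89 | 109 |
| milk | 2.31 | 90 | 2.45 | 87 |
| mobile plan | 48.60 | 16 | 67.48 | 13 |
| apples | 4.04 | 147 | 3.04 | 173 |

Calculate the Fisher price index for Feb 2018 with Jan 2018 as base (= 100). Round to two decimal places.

118.87

Laspeyres component (base-period weights):
ΣP(Feb 2018)Q(Jan 2018) = 5.79×146 + 4.89×85 + 2.45×90 + 67.48×16 + 3.04×147 = 845.34 + 415.65 + 220.5 + 1079.68 + 446.88 = 3008.05
ΣP(Jan 2018)Q(Jan 2018) = 4.06×146 + 3.72×85 + 2.31×90 + 48.60×16 + 4.04×147 = 592.76 + 316.2 + 207.9 + 777.6 + 593.88 = 2488.34
L = 3008.05 / 2488.34 × 100 = 120.8858
Paasche component (current-period weights):
ΣP(Feb 2018)Q(Feb 2018) = 5.79×110 + 4.89×109 + 2.45×87 + 67.48×13 + 3.04×173 = 636.9 + 533.01 + 213.15 + 877.24 + 525.92 = 2786.22
ΣP(Jan 2018)Q(Feb 2018) = 4.06×110 + 3.72×109 + 2.31×87 + 48.60×13 + 4.04×173 = 446.6 + 405.48 + 200.97 + 631.8 + 698.92 = 2383.77
P = 2786.22 / 2383.77 × 100 = 116.8829
Fisher = √(L × P) = √(120.8858 × 116.8829) = 118.8675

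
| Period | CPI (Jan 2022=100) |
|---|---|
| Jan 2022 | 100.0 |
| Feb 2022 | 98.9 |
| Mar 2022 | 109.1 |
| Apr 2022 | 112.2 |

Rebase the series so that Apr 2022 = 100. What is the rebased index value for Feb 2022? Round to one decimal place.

Rebased(Feb 2022) = 98.9 / 112.2 × 100 = 88.1462

88.1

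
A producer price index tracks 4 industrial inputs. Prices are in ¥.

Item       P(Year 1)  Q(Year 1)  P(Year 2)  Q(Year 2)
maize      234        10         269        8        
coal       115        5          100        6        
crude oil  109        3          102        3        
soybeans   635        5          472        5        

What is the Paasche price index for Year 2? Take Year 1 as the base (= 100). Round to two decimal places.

Paasche price index uses current-period quantities as weights.
ΣP(Year 2)·Q(Year 2) = 269×8 + 100×6 + 102×3 + 472×5 = 2152 + 600 + 306 + 2360 = 5418
ΣP(Year 1)·Q(Year 2) = 234×8 + 115×6 + 109×3 + 635×5 = 1872 + 690 + 327 + 3175 = 6064
Index = 5418 / 6064 × 100 = 89.3470

89.35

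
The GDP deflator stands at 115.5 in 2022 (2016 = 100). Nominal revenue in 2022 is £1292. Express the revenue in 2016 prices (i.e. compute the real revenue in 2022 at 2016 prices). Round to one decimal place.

Real = Nominal ÷ (Index/100) = 1292 ÷ (115.5/100)
     = 1292 ÷ 1.155 = 1118.6147

1118.6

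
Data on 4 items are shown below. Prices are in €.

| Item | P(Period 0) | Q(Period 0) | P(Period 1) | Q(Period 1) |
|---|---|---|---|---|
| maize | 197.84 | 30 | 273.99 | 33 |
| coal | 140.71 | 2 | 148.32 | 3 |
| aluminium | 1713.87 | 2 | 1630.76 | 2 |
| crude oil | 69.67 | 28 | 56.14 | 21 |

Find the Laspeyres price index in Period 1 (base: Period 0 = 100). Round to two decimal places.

Laspeyres price index uses base-period quantities as weights.
ΣP(Period 1)·Q(Period 0) = 273.99×30 + 148.32×2 + 1630.76×2 + 56.14×28 = 8219.7 + 296.64 + 3261.52 + 1571.92 = 13349.78
ΣP(Period 0)·Q(Period 0) = 197.84×30 + 140.71×2 + 1713.87×2 + 69.67×28 = 5935.2 + 281.42 + 3427.74 + 1950.76 = 11595.12
Index = 13349.78 / 11595.12 × 100 = 115.1327

115.13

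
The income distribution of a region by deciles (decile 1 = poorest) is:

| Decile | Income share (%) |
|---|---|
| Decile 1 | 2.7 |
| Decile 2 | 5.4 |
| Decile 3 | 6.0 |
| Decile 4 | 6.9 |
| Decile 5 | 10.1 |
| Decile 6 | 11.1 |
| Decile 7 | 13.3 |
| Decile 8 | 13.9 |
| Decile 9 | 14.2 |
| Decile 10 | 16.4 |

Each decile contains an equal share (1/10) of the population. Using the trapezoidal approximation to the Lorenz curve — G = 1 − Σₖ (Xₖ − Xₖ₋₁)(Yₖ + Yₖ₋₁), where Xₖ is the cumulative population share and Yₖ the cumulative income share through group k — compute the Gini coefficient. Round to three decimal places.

Cumulative income shares Yₖ: 0.0270, 0.0810, 0.1410, 0.2100, 0.3110, 0.4220, 0.5550, 0.6940, 0.8360, 1.0000
Σ (Xₖ−Xₖ₋₁)(Yₖ+Yₖ₋₁) = (1/10)(0.0270+0.0000) + (1/10)(0.0810+0.0270) + (1/10)(0.1410+0.0810) + (1/10)(0.2100+0.1410) + (1/10)(0.3110+0.2100) + (1/10)(0.4220+0.3110) + (1/10)(0.5550+0.4220) + (1/10)(0.6940+0.5550) + (1/10)(0.8360+0.6940) + (1/10)(1.0000+0.8360)
  = 0.0027 + 0.0108 + 0.0222 + 0.0351 + 0.0521 + 0.0733 + 0.0977 + 0.1249 + 0.1530 + 0.1836 = 0.7554
G = 1 − 0.7554 = 0.2446

0.245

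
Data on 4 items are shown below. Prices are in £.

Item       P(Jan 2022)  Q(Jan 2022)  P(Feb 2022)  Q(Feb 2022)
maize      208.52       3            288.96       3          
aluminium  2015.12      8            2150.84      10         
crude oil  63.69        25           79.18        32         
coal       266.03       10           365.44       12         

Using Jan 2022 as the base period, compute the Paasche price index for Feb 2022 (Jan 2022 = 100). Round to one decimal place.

112.6

Paasche price index uses current-period quantities as weights.
ΣP(Feb 2022)·Q(Feb 2022) = 288.96×3 + 2150.84×10 + 79.18×32 + 365.44×12 = 866.88 + 21508.4 + 2533.76 + 4385.28 = 29294.32
ΣP(Jan 2022)·Q(Feb 2022) = 208.52×3 + 2015.12×10 + 63.69×32 + 266.03×12 = 625.56 + 20151.2 + 2038.08 + 3192.36 = 26007.2
Index = 29294.32 / 26007.2 × 100 = 112.6393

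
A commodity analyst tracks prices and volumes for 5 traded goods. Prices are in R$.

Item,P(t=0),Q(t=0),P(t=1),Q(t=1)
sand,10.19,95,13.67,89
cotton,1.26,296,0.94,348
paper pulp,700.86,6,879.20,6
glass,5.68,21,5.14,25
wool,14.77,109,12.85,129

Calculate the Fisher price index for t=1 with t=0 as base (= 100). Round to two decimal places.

Laspeyres component (base-period weights):
ΣP(t=1)Q(t=0) = 13.67×95 + 0.94×296 + 879.20×6 + 5.14×21 + 12.85×109 = 1298.65 + 278.24 + 5275.2 + 107.94 + 1400.65 = 8360.68
ΣP(t=0)Q(t=0) = 10.19×95 + 1.26×296 + 700.86×6 + 5.68×21 + 14.77×109 = 968.05 + 372.96 + 4205.16 + 119.28 + 1609.93 = 7275.38
L = 8360.68 / 7275.38 × 100 = 114.9174
Paasche component (current-period weights):
ΣP(t=1)Q(t=1) = 13.67×89 + 0.94×348 + 879.20×6 + 5.14×25 + 12.85×129 = 1216.63 + 327.12 + 5275.2 + 128.5 + 1657.65 = 8605.1
ΣP(t=0)Q(t=1) = 10.19×89 + 1.26×348 + 700.86×6 + 5.68×25 + 14.77×129 = 906.91 + 438.48 + 4205.16 + 142 + 1905.33 = 7597.88
P = 8605.1 / 7597.88 × 100 = 113.2566
Fisher = √(L × P) = √(114.9174 × 113.2566) = 114.0840

114.08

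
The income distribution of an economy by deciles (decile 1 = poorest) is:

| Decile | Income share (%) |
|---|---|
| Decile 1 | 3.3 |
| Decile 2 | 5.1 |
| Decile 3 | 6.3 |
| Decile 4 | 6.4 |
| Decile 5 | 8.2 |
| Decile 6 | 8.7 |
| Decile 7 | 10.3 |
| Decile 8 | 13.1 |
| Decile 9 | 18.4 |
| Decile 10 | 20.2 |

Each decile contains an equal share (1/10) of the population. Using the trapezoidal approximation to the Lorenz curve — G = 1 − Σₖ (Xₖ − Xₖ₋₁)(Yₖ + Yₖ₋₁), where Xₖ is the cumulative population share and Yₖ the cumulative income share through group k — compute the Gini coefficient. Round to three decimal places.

0.291

Cumulative income shares Yₖ: 0.0330, 0.0840, 0.1470, 0.2110, 0.2930, 0.3800, 0.4830, 0.6140, 0.7980, 1.0000
Σ (Xₖ−Xₖ₋₁)(Yₖ+Yₖ₋₁) = (1/10)(0.0330+0.0000) + (1/10)(0.0840+0.0330) + (1/10)(0.1470+0.0840) + (1/10)(0.2110+0.1470) + (1/10)(0.2930+0.2110) + (1/10)(0.3800+0.2930) + (1/10)(0.4830+0.3800) + (1/10)(0.6140+0.4830) + (1/10)(0.7980+0.6140) + (1/10)(1.0000+0.7980)
  = 0.0033 + 0.0117 + 0.0231 + 0.0358 + 0.0504 + 0.0673 + 0.0863 + 0.1097 + 0.1412 + 0.1798 = 0.7086
G = 1 − 0.7086 = 0.2914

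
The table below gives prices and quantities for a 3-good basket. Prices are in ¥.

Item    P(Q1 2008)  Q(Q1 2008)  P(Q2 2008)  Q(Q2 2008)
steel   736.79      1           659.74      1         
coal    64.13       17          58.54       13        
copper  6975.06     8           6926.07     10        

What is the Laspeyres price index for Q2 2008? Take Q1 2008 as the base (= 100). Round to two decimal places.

99.02

Laspeyres price index uses base-period quantities as weights.
ΣP(Q2 2008)·Q(Q1 2008) = 659.74×1 + 58.54×17 + 6926.07×8 = 659.74 + 995.18 + 55408.56 = 57063.48
ΣP(Q1 2008)·Q(Q1 2008) = 736.79×1 + 64.13×17 + 6975.06×8 = 736.79 + 1090.21 + 55800.48 = 57627.48
Index = 57063.48 / 57627.48 × 100 = 99.0213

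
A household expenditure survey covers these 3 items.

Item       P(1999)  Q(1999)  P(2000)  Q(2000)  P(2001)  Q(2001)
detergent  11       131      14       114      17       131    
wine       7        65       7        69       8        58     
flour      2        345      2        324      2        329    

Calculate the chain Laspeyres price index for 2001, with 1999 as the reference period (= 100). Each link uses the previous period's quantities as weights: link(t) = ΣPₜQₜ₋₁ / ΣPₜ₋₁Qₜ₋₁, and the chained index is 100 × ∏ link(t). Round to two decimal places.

132.56

Link 1999→2000:
ΣP(2000)Q(1999) = 14×131 + 7×65 + 2×345 = 1834 + 455 + 690 = 2979
ΣP(1999)Q(1999) = 11×131 + 7×65 + 2×345 = 1441 + 455 + 690 = 2586
link = 2979/2586 = 1.151972
Link 2000→2001:
ΣP(2001)Q(2000) = 17×114 + 8×69 + 2×324 = 1938 + 552 + 648 = 3138
ΣP(2000)Q(2000) = 14×114 + 7×69 + 2×324 = 1596 + 483 + 648 = 2727
link = 3138/2727 = 1.150715
Chained index = 100 × 1.151972 × 1.150715 = 132.5592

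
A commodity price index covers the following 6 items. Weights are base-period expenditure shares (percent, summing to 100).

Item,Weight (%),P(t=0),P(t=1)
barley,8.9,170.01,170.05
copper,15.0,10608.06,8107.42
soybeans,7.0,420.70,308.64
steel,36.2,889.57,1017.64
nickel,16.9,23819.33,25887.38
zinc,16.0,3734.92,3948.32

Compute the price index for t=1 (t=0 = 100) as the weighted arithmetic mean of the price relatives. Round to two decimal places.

barley: 8.9 × (170.05/170.01) = 8.9 × 1.000235 = 8.9021
copper: 15.0 × (8107.42/10608.06) = 15.0 × 0.764270 = 11.4640
soybeans: 7.0 × (308.64/420.70) = 7.0 × 0.733634 = 5.1354
steel: 36.2 × (1017.64/889.57) = 36.2 × 1.143968 = 41.4117
nickel: 16.9 × (25887.38/23819.33) = 16.9 × 1.086822 = 18.3673
zinc: 16.0 × (3948.32/3734.92) = 16.0 × 1.057136 = 16.9142
Index = Σ wᵢ·(p₁ᵢ/p₀ᵢ) = 8.9021 + 11.4640 + 5.1354 + 41.4117 + 18.3673 + 16.9142 = 102.1947

102.19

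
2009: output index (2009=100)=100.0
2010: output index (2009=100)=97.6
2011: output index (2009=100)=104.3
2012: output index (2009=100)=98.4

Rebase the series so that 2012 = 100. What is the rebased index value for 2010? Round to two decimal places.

99.19

Rebased(2010) = 97.6 / 98.4 × 100 = 99.1870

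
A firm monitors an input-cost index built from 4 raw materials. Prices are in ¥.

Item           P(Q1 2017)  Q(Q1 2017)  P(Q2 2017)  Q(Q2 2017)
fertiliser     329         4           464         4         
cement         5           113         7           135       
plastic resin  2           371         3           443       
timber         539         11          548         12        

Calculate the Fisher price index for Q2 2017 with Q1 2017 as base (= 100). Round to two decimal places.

114.51

Laspeyres component (base-period weights):
ΣP(Q2 2017)Q(Q1 2017) = 464×4 + 7×113 + 3×371 + 548×11 = 1856 + 791 + 1113 + 6028 = 9788
ΣP(Q1 2017)Q(Q1 2017) = 329×4 + 5×113 + 2×371 + 539×11 = 1316 + 565 + 742 + 5929 = 8552
L = 9788 / 8552 × 100 = 114.4528
Paasche component (current-period weights):
ΣP(Q2 2017)Q(Q2 2017) = 464×4 + 7×135 + 3×443 + 548×12 = 1856 + 945 + 1329 + 6576 = 10706
ΣP(Q1 2017)Q(Q2 2017) = 329×4 + 5×135 + 2×443 + 539×12 = 1316 + 675 + 886 + 6468 = 9345
P = 10706 / 9345 × 100 = 114.5639
Fisher = √(L × P) = √(114.4528 × 114.5639) = 114.5083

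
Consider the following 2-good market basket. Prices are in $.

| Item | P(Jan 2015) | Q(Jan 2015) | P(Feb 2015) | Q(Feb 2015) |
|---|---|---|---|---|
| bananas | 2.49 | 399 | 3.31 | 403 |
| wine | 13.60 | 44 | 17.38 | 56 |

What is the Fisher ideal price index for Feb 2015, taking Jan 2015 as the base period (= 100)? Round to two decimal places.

Laspeyres component (base-period weights):
ΣP(Feb 2015)Q(Jan 2015) = 3.31×399 + 17.38×44 = 1320.69 + 764.72 = 2085.41
ΣP(Jan 2015)Q(Jan 2015) = 2.49×399 + 13.60×44 = 993.51 + 598.4 = 1591.91
L = 2085.41 / 1591.91 × 100 = 131.0005
Paasche component (current-period weights):
ΣP(Feb 2015)Q(Feb 2015) = 3.31×403 + 17.38×56 = 1333.93 + 973.28 = 2307.21
ΣP(Jan 2015)Q(Feb 2015) = 2.49×403 + 13.60×56 = 1003.47 + 761.6 = 1765.07
P = 2307.21 / 1765.07 × 100 = 130.7149
Fisher = √(L × P) = √(131.0005 × 130.7149) = 130.8576

130.86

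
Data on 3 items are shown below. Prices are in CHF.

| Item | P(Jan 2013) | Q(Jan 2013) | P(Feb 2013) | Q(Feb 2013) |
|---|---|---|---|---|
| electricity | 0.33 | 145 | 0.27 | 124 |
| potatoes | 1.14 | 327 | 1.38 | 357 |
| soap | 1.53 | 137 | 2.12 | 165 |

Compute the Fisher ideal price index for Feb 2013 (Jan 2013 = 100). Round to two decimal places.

Laspeyres component (base-period weights):
ΣP(Feb 2013)Q(Jan 2013) = 0.27×145 + 1.38×327 + 2.12×137 = 39.15 + 451.26 + 290.44 = 780.85
ΣP(Jan 2013)Q(Jan 2013) = 0.33×145 + 1.14×327 + 1.53×137 = 47.85 + 372.78 + 209.61 = 630.24
L = 780.85 / 630.24 × 100 = 123.8972
Paasche component (current-period weights):
ΣP(Feb 2013)Q(Feb 2013) = 0.27×124 + 1.38×357 + 2.12×165 = 33.48 + 492.66 + 349.8 = 875.94
ΣP(Jan 2013)Q(Feb 2013) = 0.33×124 + 1.14×357 + 1.53×165 = 40.92 + 406.98 + 252.45 = 700.35
P = 875.94 / 700.35 × 100 = 125.0717
Fisher = √(L × P) = √(123.8972 × 125.0717) = 124.4831

124.48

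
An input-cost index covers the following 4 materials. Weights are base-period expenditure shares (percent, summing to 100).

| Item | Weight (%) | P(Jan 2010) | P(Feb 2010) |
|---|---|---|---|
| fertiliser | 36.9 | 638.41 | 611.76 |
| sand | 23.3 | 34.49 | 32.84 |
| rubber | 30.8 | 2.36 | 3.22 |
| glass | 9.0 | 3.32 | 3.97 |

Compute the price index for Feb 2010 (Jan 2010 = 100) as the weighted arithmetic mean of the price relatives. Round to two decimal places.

fertiliser: 36.9 × (611.76/638.41) = 36.9 × 0.958256 = 35.3596
sand: 23.3 × (32.84/34.49) = 23.3 × 0.952160 = 22.1853
rubber: 30.8 × (3.22/2.36) = 30.8 × 1.364407 = 42.0237
glass: 9.0 × (3.97/3.32) = 9.0 × 1.195783 = 10.7620
Index = Σ wᵢ·(p₁ᵢ/p₀ᵢ) = 35.3596 + 22.1853 + 42.0237 + 10.7620 = 110.3307

110.33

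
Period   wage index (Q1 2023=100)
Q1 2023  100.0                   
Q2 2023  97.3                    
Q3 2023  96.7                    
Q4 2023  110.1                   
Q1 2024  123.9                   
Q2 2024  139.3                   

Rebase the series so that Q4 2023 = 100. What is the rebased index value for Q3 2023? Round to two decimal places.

Rebased(Q3 2023) = 96.7 / 110.1 × 100 = 87.8292

87.83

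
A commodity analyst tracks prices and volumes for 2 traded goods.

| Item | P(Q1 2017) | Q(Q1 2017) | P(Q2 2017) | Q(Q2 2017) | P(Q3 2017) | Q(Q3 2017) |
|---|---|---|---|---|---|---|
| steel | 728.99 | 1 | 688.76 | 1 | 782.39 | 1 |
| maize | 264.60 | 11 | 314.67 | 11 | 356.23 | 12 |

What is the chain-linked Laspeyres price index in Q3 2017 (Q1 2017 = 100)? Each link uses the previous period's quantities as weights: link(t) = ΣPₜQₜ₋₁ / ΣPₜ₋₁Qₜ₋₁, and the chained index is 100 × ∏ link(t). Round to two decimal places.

129.16

Link Q1 2017→Q2 2017:
ΣP(Q2 2017)Q(Q1 2017) = 688.76×1 + 314.67×11 = 688.76 + 3461.37 = 4150.13
ΣP(Q1 2017)Q(Q1 2017) = 728.99×1 + 264.60×11 = 728.99 + 2910.6 = 3639.59
link = 4150.13/3639.59 = 1.140274
Link Q2 2017→Q3 2017:
ΣP(Q3 2017)Q(Q2 2017) = 782.39×1 + 356.23×11 = 782.39 + 3918.53 = 4700.92
ΣP(Q2 2017)Q(Q2 2017) = 688.76×1 + 314.67×11 = 688.76 + 3461.37 = 4150.13
link = 4700.92/4150.13 = 1.132716
Chained index = 100 × 1.140274 × 1.132716 = 129.1607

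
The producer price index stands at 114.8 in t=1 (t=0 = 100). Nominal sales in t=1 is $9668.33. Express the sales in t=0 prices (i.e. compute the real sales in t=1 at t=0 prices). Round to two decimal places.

Real = Nominal ÷ (Index/100) = 9668.33 ÷ (114.8/100)
     = 9668.33 ÷ 1.148 = 8421.8902

8421.89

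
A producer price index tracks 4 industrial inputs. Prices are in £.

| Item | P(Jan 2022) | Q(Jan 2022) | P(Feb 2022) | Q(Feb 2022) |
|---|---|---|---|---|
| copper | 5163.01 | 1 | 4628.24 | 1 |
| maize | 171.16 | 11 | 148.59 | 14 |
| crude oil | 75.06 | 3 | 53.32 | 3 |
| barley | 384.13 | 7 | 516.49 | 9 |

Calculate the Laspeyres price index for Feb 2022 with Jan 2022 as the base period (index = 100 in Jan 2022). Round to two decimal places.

100.79

Laspeyres price index uses base-period quantities as weights.
ΣP(Feb 2022)·Q(Jan 2022) = 4628.24×1 + 148.59×11 + 53.32×3 + 516.49×7 = 4628.24 + 1634.49 + 159.96 + 3615.43 = 10038.12
ΣP(Jan 2022)·Q(Jan 2022) = 5163.01×1 + 171.16×11 + 75.06×3 + 384.13×7 = 5163.01 + 1882.76 + 225.18 + 2688.91 = 9959.86
Index = 10038.12 / 9959.86 × 100 = 100.7858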